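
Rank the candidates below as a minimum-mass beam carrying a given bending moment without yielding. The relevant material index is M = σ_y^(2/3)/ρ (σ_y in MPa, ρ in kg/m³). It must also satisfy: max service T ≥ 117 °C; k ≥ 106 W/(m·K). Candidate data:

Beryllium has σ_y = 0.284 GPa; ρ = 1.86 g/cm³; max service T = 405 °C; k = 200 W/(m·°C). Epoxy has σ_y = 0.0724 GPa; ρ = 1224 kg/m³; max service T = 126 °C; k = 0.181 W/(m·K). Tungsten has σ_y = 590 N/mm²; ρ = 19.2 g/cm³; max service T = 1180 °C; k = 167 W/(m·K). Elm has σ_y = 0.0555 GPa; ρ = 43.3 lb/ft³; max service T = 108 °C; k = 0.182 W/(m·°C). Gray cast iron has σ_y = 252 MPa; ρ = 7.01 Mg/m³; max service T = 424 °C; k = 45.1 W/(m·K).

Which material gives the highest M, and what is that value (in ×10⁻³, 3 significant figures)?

beryllium, M = 23.2×10⁻³

Screen on constraints: max service T ≥ 117 °C; k ≥ 106 W/(m·K). Survivors: beryllium, tungsten.
After converting to SI:
  beryllium: σ_y = 284.0 MPa, ρ = 1860 kg/m³
  tungsten: σ_y = 590.0 MPa, ρ = 19200 kg/m³
  beryllium: M = 23.2×10⁻³
  tungsten: M = 3.66×10⁻³
Highest index: beryllium.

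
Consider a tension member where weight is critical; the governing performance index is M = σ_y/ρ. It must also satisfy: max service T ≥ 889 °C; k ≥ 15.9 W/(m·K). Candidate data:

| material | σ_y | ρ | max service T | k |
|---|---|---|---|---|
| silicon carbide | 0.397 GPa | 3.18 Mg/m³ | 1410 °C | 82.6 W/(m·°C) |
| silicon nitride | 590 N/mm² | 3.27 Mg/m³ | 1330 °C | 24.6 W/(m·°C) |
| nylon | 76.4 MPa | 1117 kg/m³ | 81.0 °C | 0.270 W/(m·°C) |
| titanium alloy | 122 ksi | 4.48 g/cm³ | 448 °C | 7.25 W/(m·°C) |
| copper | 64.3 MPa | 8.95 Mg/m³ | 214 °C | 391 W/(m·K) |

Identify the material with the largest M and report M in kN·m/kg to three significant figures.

Screen on constraints: max service T ≥ 889 °C; k ≥ 15.9 W/(m·K). Survivors: silicon carbide, silicon nitride.
Normalizing units and computing the index:
  silicon carbide: σ_y = 397.0 MPa, ρ = 3180 kg/m³
  silicon nitride: σ_y = 590.0 MPa, ρ = 3270 kg/m³
  silicon nitride: M = 180 kN·m/kg
  silicon carbide: M = 125 kN·m/kg
Highest index: silicon nitride.

silicon nitride, M = 180 kN·m/kg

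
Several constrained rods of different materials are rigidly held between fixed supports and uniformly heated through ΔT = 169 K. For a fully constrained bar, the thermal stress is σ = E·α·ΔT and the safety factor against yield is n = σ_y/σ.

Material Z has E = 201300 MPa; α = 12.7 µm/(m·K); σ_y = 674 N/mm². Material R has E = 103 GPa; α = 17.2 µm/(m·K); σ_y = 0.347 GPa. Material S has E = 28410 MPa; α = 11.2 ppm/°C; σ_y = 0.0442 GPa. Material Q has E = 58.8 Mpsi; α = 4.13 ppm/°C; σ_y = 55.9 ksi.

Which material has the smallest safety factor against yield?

material S

Converting E to GPa, α to ×10⁻⁶/K, σ_y to MPa, then σ and n for each:
  material Z: E = 201.3, α = 12.7, σ_y = 674.0 → σ = 432 MPa, n = 1.56
  material R: E = 103.0, α = 17.2, σ_y = 347.0 → σ = 299 MPa, n = 1.16
  material S: E = 28.41, α = 11.2, σ_y = 44.20 → σ = 53.8 MPa, n = 0.822
  material Q: E = 405.4, α = 4.13, σ_y = 385.4 → σ = 283 MPa, n = 1.36
Smallest n: material S with n = 0.822.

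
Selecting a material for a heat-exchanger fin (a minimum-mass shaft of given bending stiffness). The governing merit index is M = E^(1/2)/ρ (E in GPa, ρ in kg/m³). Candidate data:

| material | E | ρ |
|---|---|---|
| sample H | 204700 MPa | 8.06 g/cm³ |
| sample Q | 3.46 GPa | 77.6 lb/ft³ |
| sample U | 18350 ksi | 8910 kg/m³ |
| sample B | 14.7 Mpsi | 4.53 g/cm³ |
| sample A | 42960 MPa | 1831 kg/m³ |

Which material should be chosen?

sample A

Convert each candidate to consistent units, then evaluate M:
  sample H: E = 204.7 GPa, ρ = 8060 kg/m³
  sample Q: E = 3.460 GPa, ρ = 1243 kg/m³
  sample U: E = 126.5 GPa, ρ = 8910 kg/m³
  sample B: E = 101.4 GPa, ρ = 4530 kg/m³
  sample A: E = 42.96 GPa, ρ = 1831 kg/m³
  sample A: M = 3.58×10⁻³
  sample B: M = 2.22×10⁻³
  sample H: M = 1.78×10⁻³
  sample Q: M = 1.50×10⁻³
  sample U: M = 1.26×10⁻³
The maximum is for sample A.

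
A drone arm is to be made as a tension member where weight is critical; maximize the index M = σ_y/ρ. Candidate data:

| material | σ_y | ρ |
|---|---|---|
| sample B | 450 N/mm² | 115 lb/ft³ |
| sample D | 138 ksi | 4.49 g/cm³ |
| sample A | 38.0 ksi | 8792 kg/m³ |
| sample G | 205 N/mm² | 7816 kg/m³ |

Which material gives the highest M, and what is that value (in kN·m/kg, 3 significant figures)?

sample B, M = 244 kN·m/kg

Normalizing units and computing the index:
  sample B: σ_y = 450.0 MPa, ρ = 1842 kg/m³
  sample D: σ_y = 951.5 MPa, ρ = 4490 kg/m³
  sample A: σ_y = 262.0 MPa, ρ = 8792 kg/m³
  sample G: σ_y = 205.0 MPa, ρ = 7816 kg/m³
  sample B: M = 244 kN·m/kg
  sample D: M = 212 kN·m/kg
  sample A: M = 29.8 kN·m/kg
  sample G: M = 26.2 kN·m/kg
Sample B has the largest M.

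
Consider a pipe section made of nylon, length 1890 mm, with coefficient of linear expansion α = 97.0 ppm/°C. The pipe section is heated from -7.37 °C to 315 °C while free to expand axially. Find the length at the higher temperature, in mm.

1949.1 mm

ΔT = 315 − (-7.37) = 322.4 K.
ΔL = α·L₀·ΔT = 97.0×10⁻⁶ × 1890 mm × 322.4 K = 59.1 mm.
L = L₀ + ΔL = 1890 + 59.1 = 1949.1 mm.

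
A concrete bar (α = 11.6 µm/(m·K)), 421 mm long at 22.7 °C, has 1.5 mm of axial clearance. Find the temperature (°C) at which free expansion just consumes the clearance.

330 °C

α·L₀·ΔT = 1.5 mm ⇒ ΔT = 1.5 / (11.6×10⁻⁶ × 421.0) = 307.2 K.
T = 22.7 + 307.2 = 329.9 °C.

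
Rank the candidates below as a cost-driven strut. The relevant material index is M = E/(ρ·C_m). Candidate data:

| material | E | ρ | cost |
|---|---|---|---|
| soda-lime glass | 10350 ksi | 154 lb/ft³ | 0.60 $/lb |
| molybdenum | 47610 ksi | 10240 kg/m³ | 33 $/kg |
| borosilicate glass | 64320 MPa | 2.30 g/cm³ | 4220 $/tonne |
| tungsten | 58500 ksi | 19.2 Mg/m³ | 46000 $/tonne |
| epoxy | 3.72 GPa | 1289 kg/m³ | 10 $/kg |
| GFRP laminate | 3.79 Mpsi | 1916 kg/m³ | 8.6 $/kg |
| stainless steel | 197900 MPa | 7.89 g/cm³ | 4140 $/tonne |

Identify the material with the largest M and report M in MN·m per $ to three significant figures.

soda-lime glass, M = 21.9 MN·m per $

After converting to SI:
  soda-lime glass: E = 71.36 GPa, ρ = 2467 kg/m³, cost = 1.323 $/kg
  molybdenum: E = 328.3 GPa, ρ = 10240 kg/m³, cost = 33.00 $/kg
  borosilicate glass: E = 64.32 GPa, ρ = 2300 kg/m³, cost = 4.220 $/kg
  tungsten: E = 403.3 GPa, ρ = 19200 kg/m³, cost = 46.00 $/kg
  epoxy: E = 3.720 GPa, ρ = 1289 kg/m³, cost = 10.00 $/kg
  GFRP laminate: E = 26.13 GPa, ρ = 1916 kg/m³, cost = 8.600 $/kg
  stainless steel: E = 197.9 GPa, ρ = 7890 kg/m³, cost = 4.140 $/kg
  soda-lime glass: M = 21.9 MN·m per $
  borosilicate glass: M = 6.63 MN·m per $
  stainless steel: M = 6.06 MN·m per $
  GFRP laminate: M = 1.59 MN·m per $
  molybdenum: M = 0.971 MN·m per $
  tungsten: M = 0.457 MN·m per $
  epoxy: M = 0.289 MN·m per $
Soda-lime glass ranks first.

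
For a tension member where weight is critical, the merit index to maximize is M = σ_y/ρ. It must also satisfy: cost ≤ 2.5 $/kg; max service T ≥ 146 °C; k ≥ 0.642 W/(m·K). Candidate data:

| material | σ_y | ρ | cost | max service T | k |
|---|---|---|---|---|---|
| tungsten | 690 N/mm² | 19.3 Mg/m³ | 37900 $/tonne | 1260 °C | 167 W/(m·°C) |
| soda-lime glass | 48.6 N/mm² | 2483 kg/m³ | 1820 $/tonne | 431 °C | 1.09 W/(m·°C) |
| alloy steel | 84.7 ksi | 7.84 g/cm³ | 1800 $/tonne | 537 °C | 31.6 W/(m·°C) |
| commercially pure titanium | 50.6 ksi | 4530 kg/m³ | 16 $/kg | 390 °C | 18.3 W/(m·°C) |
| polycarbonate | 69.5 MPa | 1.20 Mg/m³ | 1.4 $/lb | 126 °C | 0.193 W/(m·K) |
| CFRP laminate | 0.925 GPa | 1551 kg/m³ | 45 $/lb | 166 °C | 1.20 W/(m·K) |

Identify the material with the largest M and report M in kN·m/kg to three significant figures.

alloy steel, M = 74.5 kN·m/kg

Screen on constraints: cost ≤ 2.5 $/kg; max service T ≥ 146 °C; k ≥ 0.642 W/(m·K). Survivors: soda-lime glass, alloy steel.
Normalizing units and computing the index:
  soda-lime glass: σ_y = 48.60 MPa, ρ = 2483 kg/m³
  alloy steel: σ_y = 584.0 MPa, ρ = 7840 kg/m³
  alloy steel: M = 74.5 kN·m/kg
  soda-lime glass: M = 19.6 kN·m/kg
Alloy steel has the largest M.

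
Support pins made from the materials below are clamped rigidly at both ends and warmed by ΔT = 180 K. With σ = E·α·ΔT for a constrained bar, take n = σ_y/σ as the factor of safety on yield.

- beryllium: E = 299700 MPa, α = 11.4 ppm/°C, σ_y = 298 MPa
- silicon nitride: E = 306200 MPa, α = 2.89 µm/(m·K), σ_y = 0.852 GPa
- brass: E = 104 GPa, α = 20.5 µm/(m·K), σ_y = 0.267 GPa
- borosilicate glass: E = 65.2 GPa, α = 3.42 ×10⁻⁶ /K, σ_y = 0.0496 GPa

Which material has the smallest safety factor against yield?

beryllium

In consistent units (E in GPa, α in ×10⁻⁶/K, σ_y in MPa):
  beryllium: E = 299.7, α = 11.4, σ_y = 298.0 → σ = 615 MPa, n = 0.485
  silicon nitride: E = 306.2, α = 2.89, σ_y = 852.0 → σ = 159 MPa, n = 5.35
  brass: E = 104.0, α = 20.5, σ_y = 267.0 → σ = 384 MPa, n = 0.696
  borosilicate glass: E = 65.20, α = 3.42, σ_y = 49.60 → σ = 40.1 MPa, n = 1.24
Beryllium has the lowest safety factor, n = 0.485.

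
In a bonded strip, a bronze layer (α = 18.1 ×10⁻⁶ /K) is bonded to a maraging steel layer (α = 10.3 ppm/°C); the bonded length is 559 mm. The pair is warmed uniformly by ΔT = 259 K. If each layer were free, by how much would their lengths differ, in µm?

Δα = |18.1 − 10.3|×10⁻⁶/K = 7.80×10⁻⁶/K.
ΔL_mismatch = Δα·L·ΔT = 7.80×10⁻⁶ × 559.0 mm × 259.0 K = 1130 µm.

1130 µm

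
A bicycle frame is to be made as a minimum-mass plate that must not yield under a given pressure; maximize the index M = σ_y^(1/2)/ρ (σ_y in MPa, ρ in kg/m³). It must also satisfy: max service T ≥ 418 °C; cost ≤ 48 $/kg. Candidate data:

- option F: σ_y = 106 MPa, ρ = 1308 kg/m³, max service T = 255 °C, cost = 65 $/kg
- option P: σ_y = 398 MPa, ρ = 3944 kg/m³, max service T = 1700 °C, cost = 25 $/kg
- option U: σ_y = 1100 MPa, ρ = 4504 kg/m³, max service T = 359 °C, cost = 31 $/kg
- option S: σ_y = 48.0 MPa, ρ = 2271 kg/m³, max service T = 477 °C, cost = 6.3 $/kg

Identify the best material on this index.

option P

Screen on constraints: max service T ≥ 418 °C; cost ≤ 48 $/kg. Survivors: option P, option S.
Computing M directly (units already consistent):
  option P: M = 5.06×10⁻³
  option S: M = 3.05×10⁻³
The maximum is for option P.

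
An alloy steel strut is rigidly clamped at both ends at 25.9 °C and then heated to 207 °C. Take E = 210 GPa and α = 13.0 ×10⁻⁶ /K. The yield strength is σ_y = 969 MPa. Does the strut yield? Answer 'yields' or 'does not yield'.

does not yield

ΔT = 181.1 K. Constrained thermal stress σ = E·α·ΔT = 210.0×10³ MPa × 13.0×10⁻⁶ × 181.1 = 494 MPa (compressive).
Compare to σ_y = 969 MPa: σ < σ_y, so it does not yield.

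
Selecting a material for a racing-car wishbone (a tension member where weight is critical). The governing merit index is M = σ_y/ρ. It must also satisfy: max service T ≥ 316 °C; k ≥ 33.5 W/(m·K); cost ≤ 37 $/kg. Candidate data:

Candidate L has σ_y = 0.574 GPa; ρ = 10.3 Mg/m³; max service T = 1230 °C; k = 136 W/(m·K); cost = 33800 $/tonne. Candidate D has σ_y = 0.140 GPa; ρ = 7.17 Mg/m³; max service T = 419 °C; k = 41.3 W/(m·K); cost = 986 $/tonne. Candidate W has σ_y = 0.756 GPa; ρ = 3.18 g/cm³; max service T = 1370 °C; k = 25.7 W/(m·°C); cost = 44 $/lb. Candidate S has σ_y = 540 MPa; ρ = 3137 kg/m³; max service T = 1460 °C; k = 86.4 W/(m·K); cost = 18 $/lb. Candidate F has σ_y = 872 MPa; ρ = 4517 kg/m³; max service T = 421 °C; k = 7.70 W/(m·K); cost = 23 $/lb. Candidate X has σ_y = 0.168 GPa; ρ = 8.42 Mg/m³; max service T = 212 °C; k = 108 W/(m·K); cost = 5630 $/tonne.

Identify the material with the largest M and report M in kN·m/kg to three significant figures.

Screen on constraints: max service T ≥ 316 °C; k ≥ 33.5 W/(m·K); cost ≤ 37 $/kg. Survivors: candidate L, candidate D.
In SI units:
  candidate L: σ_y = 574.0 MPa, ρ = 10300 kg/m³
  candidate D: σ_y = 140.0 MPa, ρ = 7170 kg/m³
  candidate L: M = 55.7 kN·m/kg
  candidate D: M = 19.5 kN·m/kg
Candidate L has the largest M.

candidate L, M = 55.7 kN·m/kg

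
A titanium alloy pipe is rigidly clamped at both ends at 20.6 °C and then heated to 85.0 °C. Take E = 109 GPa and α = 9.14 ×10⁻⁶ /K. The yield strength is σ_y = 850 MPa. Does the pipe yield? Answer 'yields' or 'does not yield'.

does not yield

ΔT = 64.40 K. Constrained thermal stress σ = E·α·ΔT = 109.0×10³ MPa × 9.14×10⁻⁶ × 64.40 = 64.2 MPa (compressive).
Compare to σ_y = 850 MPa: σ < σ_y, so it does not yield.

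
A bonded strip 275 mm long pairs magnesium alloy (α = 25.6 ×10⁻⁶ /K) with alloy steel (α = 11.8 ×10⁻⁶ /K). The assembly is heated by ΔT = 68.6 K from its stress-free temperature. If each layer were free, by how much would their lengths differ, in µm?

260 µm

Δα = |25.6 − 11.8|×10⁻⁶/K = 13.8×10⁻⁶/K.
ΔL_mismatch = Δα·L·ΔT = 13.8×10⁻⁶ × 275.0 mm × 68.6 K = 260 µm.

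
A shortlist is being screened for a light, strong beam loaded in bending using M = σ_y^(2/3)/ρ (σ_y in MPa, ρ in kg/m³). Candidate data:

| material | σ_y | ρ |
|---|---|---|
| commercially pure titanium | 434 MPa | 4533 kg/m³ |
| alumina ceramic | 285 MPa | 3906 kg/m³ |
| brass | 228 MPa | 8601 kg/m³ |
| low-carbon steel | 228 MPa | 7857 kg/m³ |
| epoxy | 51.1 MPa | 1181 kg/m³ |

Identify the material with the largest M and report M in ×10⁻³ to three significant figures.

Per-candidate index values:
  commercially pure titanium: M = 12.6×10⁻³
  epoxy: M = 11.7×10⁻³
  alumina ceramic: M = 11.1×10⁻³
  low-carbon steel: M = 4.75×10⁻³
  brass: M = 4.34×10⁻³
Commercially pure titanium has the largest M.

commercially pure titanium, M = 12.6×10⁻³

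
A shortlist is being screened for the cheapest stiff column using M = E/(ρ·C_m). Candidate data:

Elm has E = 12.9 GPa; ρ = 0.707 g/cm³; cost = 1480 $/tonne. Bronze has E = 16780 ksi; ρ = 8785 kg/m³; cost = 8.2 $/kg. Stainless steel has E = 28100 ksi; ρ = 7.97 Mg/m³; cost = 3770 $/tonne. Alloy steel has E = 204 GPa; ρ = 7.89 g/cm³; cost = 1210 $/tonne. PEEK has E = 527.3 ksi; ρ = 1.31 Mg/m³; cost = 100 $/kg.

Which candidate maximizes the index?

alloy steel

Convert each candidate to consistent units, then evaluate M:
  elm: E = 12.90 GPa, ρ = 707.0 kg/m³, cost = 1.480 $/kg
  bronze: E = 115.7 GPa, ρ = 8785 kg/m³, cost = 8.200 $/kg
  stainless steel: E = 193.7 GPa, ρ = 7970 kg/m³, cost = 3.770 $/kg
  alloy steel: E = 204.0 GPa, ρ = 7890 kg/m³, cost = 1.210 $/kg
  PEEK: E = 3.636 GPa, ρ = 1310 kg/m³, cost = 100.0 $/kg
  alloy steel: M = 21.4 MN·m per $
  elm: M = 12.3 MN·m per $
  stainless steel: M = 6.45 MN·m per $
  bronze: M = 1.61 MN·m per $
  PEEK: M = 0.0278 MN·m per $
Alloy steel has the largest M.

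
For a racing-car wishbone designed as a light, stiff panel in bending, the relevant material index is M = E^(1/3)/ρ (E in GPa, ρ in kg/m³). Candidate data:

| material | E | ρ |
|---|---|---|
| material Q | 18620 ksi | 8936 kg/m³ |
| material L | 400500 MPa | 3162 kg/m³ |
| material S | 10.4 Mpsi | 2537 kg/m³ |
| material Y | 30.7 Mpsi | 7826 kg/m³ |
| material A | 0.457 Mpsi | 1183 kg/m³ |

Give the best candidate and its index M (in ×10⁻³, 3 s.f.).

material L, M = 2.33×10⁻³

Putting every candidate on a common basis:
  material Q: E = 128.4 GPa, ρ = 8936 kg/m³
  material L: E = 400.5 GPa, ρ = 3162 kg/m³
  material S: E = 71.71 GPa, ρ = 2537 kg/m³
  material Y: E = 211.7 GPa, ρ = 7826 kg/m³
  material A: E = 3.151 GPa, ρ = 1183 kg/m³
  material L: M = 2.33×10⁻³
  material S: M = 1.64×10⁻³
  material A: M = 1.24×10⁻³
  material Y: M = 0.762×10⁻³
  material Q: M = 0.565×10⁻³
Material L has the largest M.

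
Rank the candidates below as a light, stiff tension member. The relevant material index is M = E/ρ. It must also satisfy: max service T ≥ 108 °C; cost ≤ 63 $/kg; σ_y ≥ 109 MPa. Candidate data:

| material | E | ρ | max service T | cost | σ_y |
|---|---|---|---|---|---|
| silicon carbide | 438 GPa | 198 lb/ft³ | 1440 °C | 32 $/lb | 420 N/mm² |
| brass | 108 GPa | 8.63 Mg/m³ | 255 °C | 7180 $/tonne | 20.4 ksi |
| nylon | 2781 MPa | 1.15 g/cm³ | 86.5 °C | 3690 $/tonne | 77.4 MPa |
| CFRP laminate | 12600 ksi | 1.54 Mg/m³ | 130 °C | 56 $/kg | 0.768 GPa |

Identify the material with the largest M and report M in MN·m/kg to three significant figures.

Screen on constraints: max service T ≥ 108 °C; cost ≤ 63 $/kg; σ_y ≥ 109 MPa. Survivors: brass, CFRP laminate.
Normalizing units and computing the index:
  brass: E = 108.0 GPa, ρ = 8630 kg/m³
  CFRP laminate: E = 86.87 GPa, ρ = 1540 kg/m³
  CFRP laminate: M = 56.4 MN·m/kg
  brass: M = 12.5 MN·m/kg
CFRP laminate has the largest M.

CFRP laminate, M = 56.4 MN·m/kg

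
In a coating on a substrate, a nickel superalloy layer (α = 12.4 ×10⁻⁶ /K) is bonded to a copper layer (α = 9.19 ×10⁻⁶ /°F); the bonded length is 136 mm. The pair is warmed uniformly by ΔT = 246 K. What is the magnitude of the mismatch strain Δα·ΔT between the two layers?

1.02×10⁻³

copper: α = 9.19×10⁻⁶/°F × 9/5 = 16.5×10⁻⁶/K.
Δα = |12.4 − 16.5|×10⁻⁶/K = 4.14×10⁻⁶/K.
Mismatch strain = Δα·ΔT = 4.14×10⁻⁶ × 246.0 = 1.02×10⁻³.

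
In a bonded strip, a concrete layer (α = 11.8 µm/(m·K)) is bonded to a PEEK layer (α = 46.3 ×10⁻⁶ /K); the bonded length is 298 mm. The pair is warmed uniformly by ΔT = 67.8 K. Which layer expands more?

PEEK

α(concrete) = 11.8×10⁻⁶/K vs α(PEEK) = 46.3×10⁻⁶/K.
Higher α expands more for the same ΔT: PEEK.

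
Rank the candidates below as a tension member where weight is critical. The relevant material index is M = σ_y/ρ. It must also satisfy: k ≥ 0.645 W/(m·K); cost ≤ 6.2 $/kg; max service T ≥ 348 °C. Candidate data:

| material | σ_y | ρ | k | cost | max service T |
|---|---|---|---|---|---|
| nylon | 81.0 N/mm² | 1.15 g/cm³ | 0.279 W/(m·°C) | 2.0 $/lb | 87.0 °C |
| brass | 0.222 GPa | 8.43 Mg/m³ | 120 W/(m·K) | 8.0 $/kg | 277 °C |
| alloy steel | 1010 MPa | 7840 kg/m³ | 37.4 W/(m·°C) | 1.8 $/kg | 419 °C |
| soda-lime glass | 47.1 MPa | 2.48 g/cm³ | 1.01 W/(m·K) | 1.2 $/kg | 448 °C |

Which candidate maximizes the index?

Screen on constraints: k ≥ 0.645 W/(m·K); cost ≤ 6.2 $/kg; max service T ≥ 348 °C. Survivors: alloy steel, soda-lime glass.
After converting to SI:
  alloy steel: σ_y = 1010 MPa, ρ = 7840 kg/m³
  soda-lime glass: σ_y = 47.10 MPa, ρ = 2480 kg/m³
  alloy steel: M = 129 kN·m/kg
  soda-lime glass: M = 19.0 kN·m/kg
Highest index: alloy steel.

alloy steel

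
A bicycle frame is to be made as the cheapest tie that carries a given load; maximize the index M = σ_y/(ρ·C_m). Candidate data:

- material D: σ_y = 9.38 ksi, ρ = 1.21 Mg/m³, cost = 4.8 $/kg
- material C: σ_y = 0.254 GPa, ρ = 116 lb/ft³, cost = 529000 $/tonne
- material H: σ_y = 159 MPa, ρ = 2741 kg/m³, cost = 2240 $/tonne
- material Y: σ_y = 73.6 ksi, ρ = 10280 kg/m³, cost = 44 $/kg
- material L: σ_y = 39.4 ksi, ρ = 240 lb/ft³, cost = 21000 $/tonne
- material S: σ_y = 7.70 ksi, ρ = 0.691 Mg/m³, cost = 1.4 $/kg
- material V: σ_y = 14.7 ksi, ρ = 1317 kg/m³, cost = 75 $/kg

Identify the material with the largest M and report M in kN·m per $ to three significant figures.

material S, M = 54.9 kN·m per $

Normalizing units and computing the index:
  material D: σ_y = 64.67 MPa, ρ = 1210 kg/m³, cost = 4.800 $/kg
  material C: σ_y = 254.0 MPa, ρ = 1858 kg/m³, cost = 529.0 $/kg
  material H: σ_y = 159.0 MPa, ρ = 2741 kg/m³, cost = 2.240 $/kg
  material Y: σ_y = 507.5 MPa, ρ = 10280 kg/m³, cost = 44.00 $/kg
  material L: σ_y = 271.7 MPa, ρ = 3844 kg/m³, cost = 21.00 $/kg
  material S: σ_y = 53.09 MPa, ρ = 691.0 kg/m³, cost = 1.400 $/kg
  material V: σ_y = 101.4 MPa, ρ = 1317 kg/m³, cost = 75.00 $/kg
  material S: M = 54.9 kN·m per $
  material H: M = 25.9 kN·m per $
  material D: M = 11.1 kN·m per $
  material L: M = 3.36 kN·m per $
  material Y: M = 1.12 kN·m per $
  material V: M = 1.03 kN·m per $
  material C: M = 0.258 kN·m per $
The maximum is for material S.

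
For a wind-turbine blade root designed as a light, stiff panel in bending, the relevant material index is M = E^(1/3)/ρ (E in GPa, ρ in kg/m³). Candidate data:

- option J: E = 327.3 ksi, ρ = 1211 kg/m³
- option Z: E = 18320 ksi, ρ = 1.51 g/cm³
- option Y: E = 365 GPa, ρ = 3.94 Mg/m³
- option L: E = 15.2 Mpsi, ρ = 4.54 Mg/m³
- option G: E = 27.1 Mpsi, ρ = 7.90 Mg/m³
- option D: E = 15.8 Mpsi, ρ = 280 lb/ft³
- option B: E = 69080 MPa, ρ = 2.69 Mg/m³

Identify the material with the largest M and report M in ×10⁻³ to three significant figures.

option Z, M = 3.32×10⁻³

Putting every candidate on a common basis:
  option J: E = 2.257 GPa, ρ = 1211 kg/m³
  option Z: E = 126.3 GPa, ρ = 1510 kg/m³
  option Y: E = 365.0 GPa, ρ = 3940 kg/m³
  option L: E = 104.8 GPa, ρ = 4540 kg/m³
  option G: E = 186.8 GPa, ρ = 7900 kg/m³
  option D: E = 108.9 GPa, ρ = 4485 kg/m³
  option B: E = 69.08 GPa, ρ = 2690 kg/m³
  option Z: M = 3.32×10⁻³
  option Y: M = 1.81×10⁻³
  option B: M = 1.53×10⁻³
  option J: M = 1.08×10⁻³
  option D: M = 1.06×10⁻³
  option L: M = 1.04×10⁻³
  option G: M = 0.724×10⁻³
Highest index: option Z.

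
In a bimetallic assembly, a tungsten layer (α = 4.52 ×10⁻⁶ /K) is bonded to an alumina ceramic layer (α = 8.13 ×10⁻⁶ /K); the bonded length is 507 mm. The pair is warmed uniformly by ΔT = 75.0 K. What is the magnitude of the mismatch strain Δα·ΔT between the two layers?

2.71×10⁻⁴

Δα = |4.52 − 8.13|×10⁻⁶/K = 3.61×10⁻⁶/K.
Mismatch strain = Δα·ΔT = 3.61×10⁻⁶ × 75.0 = 2.71×10⁻⁴.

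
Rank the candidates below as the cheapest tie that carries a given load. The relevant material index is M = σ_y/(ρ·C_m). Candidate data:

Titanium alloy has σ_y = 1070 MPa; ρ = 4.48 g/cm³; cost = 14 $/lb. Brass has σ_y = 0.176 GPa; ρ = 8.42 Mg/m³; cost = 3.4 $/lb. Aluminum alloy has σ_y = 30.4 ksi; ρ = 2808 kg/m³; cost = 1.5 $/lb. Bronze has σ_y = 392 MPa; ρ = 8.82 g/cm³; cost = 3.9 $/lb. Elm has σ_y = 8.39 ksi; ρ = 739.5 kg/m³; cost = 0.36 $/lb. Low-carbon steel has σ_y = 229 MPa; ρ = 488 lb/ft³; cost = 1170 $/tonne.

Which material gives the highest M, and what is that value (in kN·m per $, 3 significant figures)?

Putting every candidate on a common basis:
  titanium alloy: σ_y = 1070 MPa, ρ = 4480 kg/m³, cost = 30.86 $/kg
  brass: σ_y = 176.0 MPa, ρ = 8420 kg/m³, cost = 7.496 $/kg
  aluminum alloy: σ_y = 209.6 MPa, ρ = 2808 kg/m³, cost = 3.307 $/kg
  bronze: σ_y = 392.0 MPa, ρ = 8820 kg/m³, cost = 8.598 $/kg
  elm: σ_y = 57.85 MPa, ρ = 739.5 kg/m³, cost = 0.7937 $/kg
  low-carbon steel: σ_y = 229.0 MPa, ρ = 7817 kg/m³, cost = 1.170 $/kg
  elm: M = 98.6 kN·m per $
  low-carbon steel: M = 25.0 kN·m per $
  aluminum alloy: M = 22.6 kN·m per $
  titanium alloy: M = 7.74 kN·m per $
  bronze: M = 5.17 kN·m per $
  brass: M = 2.79 kN·m per $
The maximum is for elm.

elm, M = 98.6 kN·m per $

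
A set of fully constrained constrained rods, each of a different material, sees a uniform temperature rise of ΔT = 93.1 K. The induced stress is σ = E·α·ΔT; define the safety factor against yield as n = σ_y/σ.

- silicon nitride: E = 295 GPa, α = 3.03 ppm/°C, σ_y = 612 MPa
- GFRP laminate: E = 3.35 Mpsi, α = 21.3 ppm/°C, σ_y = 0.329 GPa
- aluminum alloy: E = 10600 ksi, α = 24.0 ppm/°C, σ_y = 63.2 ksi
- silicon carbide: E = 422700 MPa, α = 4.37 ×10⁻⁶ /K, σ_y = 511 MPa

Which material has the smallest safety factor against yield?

aluminum alloy

In consistent units (E in GPa, α in ×10⁻⁶/K, σ_y in MPa):
  silicon nitride: E = 295.0, α = 3.03, σ_y = 612.0 → σ = 83.2 MPa, n = 7.35
  GFRP laminate: E = 23.10, α = 21.3, σ_y = 329.0 → σ = 45.8 MPa, n = 7.18
  aluminum alloy: E = 73.08, α = 24.0, σ_y = 435.7 → σ = 163 MPa, n = 2.67
  silicon carbide: E = 422.7, α = 4.37, σ_y = 511.0 → σ = 172 MPa, n = 2.97
Smallest n: aluminum alloy with n = 2.67.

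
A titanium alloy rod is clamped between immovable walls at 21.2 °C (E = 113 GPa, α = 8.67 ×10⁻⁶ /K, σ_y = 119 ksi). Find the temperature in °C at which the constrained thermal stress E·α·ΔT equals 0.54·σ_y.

σ_y = 119 ksi = 820.5 MPa.
E·α·ΔT = 443.1 MPa ⇒ ΔT = 443.1 / (113.0×10³ × 8.67×10⁻⁶) = 452.2 K.
T = 21.2 + 452.2 = 473.4 °C.

473 °C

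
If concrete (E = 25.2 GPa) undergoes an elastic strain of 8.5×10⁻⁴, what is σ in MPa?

21.4 MPa

σ = E·ε = 25200 MPa × 8.5×10⁻⁴ = 21.4 MPa.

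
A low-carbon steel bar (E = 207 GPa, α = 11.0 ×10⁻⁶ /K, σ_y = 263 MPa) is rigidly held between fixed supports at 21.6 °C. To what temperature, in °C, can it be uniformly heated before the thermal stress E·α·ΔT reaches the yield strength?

137 °C

E·α·ΔT = 263.0 MPa ⇒ ΔT = 263.0 / (207.0×10³ × 11.0×10⁻⁶) = 115.5 K.
T = 21.6 + 115.5 = 137.1 °C.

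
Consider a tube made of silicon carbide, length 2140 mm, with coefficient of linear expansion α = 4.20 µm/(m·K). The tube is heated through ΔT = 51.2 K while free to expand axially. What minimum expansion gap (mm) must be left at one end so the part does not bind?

0.460 mm

ΔL = α·L₀·ΔT = 4.20×10⁻⁶ × 2140 mm × 51.20 K = 0.460 mm.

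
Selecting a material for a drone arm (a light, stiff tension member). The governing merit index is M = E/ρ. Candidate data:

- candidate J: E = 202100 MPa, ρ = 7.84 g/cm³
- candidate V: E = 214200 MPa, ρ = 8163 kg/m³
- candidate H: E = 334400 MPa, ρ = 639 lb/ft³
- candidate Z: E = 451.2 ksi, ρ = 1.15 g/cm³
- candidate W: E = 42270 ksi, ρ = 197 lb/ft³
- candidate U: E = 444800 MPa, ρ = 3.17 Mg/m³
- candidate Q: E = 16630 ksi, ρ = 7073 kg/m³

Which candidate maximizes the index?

Putting every candidate on a common basis:
  candidate J: E = 202.1 GPa, ρ = 7840 kg/m³
  candidate V: E = 214.2 GPa, ρ = 8163 kg/m³
  candidate H: E = 334.4 GPa, ρ = 10240 kg/m³
  candidate Z: E = 3.111 GPa, ρ = 1150 kg/m³
  candidate W: E = 291.4 GPa, ρ = 3156 kg/m³
  candidate U: E = 444.8 GPa, ρ = 3170 kg/m³
  candidate Q: E = 114.7 GPa, ρ = 7073 kg/m³
  candidate U: M = 140 MN·m/kg
  candidate W: M = 92.4 MN·m/kg
  candidate H: M = 32.7 MN·m/kg
  candidate V: M = 26.2 MN·m/kg
  candidate J: M = 25.8 MN·m/kg
  candidate Q: M = 16.2 MN·m/kg
  candidate Z: M = 2.71 MN·m/kg
Candidate U has the largest M.

candidate U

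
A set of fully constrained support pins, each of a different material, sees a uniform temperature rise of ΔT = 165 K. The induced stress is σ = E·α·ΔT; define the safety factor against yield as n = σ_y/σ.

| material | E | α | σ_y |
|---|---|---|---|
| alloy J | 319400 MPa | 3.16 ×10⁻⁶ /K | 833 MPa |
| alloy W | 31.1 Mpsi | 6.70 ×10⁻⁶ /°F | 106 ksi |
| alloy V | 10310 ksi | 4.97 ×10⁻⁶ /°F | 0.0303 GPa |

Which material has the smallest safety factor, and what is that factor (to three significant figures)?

alloy V, n = 0.289

Converting E to GPa, α to ×10⁻⁶/K, σ_y to MPa, then σ and n for each:
  alloy J: E = 319.4, α = 3.16, σ_y = 833.0 → σ = 167 MPa, n = 5.00
  alloy W: E = 214.4, α = 12.1, σ_y = 730.8 → σ = 427 MPa, n = 1.71
  alloy V: E = 71.08, α = 8.95, σ_y = 30.30 → σ = 105 MPa, n = 0.289
The minimum is alloy V at n = 0.289.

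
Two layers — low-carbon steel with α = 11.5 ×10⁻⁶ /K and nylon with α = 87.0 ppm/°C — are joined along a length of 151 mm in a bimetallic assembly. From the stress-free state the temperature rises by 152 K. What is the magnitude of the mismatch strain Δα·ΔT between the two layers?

Δα = |11.5 − 87.0|×10⁻⁶/K = 75.5×10⁻⁶/K.
Mismatch strain = Δα·ΔT = 75.5×10⁻⁶ × 152.0 = 0.0115.

0.0115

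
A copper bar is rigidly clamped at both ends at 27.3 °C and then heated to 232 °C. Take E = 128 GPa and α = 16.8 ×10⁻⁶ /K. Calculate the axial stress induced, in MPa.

440 MPa

ΔT = 204.7 K. Constrained thermal stress σ = E·α·ΔT = 128.0×10³ MPa × 16.8×10⁻⁶ × 204.7 = 440 MPa (compressive).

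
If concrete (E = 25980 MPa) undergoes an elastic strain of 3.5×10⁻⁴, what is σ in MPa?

E = 25980 MPa = 25.98 GPa.
σ = E·ε = 25980 MPa × 3.5×10⁻⁴ = 9.09 MPa.

9.09 MPa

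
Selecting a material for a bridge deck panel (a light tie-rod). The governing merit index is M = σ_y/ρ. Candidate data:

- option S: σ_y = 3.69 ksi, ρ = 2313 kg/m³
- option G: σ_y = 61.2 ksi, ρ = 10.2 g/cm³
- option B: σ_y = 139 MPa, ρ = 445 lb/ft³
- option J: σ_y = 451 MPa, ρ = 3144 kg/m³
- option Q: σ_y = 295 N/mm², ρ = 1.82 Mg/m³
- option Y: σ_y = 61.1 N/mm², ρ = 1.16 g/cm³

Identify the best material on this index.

option Q

Putting every candidate on a common basis:
  option S: σ_y = 25.44 MPa, ρ = 2313 kg/m³
  option G: σ_y = 422.0 MPa, ρ = 10200 kg/m³
  option B: σ_y = 139.0 MPa, ρ = 7128 kg/m³
  option J: σ_y = 451.0 MPa, ρ = 3144 kg/m³
  option Q: σ_y = 295.0 MPa, ρ = 1820 kg/m³
  option Y: σ_y = 61.10 MPa, ρ = 1160 kg/m³
  option Q: M = 162 kN·m/kg
  option J: M = 143 kN·m/kg
  option Y: M = 52.7 kN·m/kg
  option G: M = 41.4 kN·m/kg
  option B: M = 19.5 kN·m/kg
  option S: M = 11.0 kN·m/kg
Option Q ranks first.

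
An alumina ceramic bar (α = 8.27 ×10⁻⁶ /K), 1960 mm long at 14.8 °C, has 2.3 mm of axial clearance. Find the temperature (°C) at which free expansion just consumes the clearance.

α·L₀·ΔT = 2.3 mm ⇒ ΔT = 2.3 / (8.27×10⁻⁶ × 1960.0) = 141.9 K.
T = 14.8 + 141.9 = 156.7 °C.

157 °C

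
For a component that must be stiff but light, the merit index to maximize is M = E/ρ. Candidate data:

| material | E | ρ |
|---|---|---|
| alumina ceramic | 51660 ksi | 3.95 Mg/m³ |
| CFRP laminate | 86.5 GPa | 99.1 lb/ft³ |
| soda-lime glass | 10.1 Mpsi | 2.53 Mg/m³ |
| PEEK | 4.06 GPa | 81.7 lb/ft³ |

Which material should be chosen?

Normalizing units and computing the index:
  alumina ceramic: E = 356.2 GPa, ρ = 3950 kg/m³
  CFRP laminate: E = 86.50 GPa, ρ = 1587 kg/m³
  soda-lime glass: E = 69.64 GPa, ρ = 2530 kg/m³
  PEEK: E = 4.060 GPa, ρ = 1309 kg/m³
  alumina ceramic: M = 90.2 MN·m/kg
  CFRP laminate: M = 54.5 MN·m/kg
  soda-lime glass: M = 27.5 MN·m/kg
  PEEK: M = 3.10 MN·m/kg
Alumina ceramic has the largest M.

alumina ceramic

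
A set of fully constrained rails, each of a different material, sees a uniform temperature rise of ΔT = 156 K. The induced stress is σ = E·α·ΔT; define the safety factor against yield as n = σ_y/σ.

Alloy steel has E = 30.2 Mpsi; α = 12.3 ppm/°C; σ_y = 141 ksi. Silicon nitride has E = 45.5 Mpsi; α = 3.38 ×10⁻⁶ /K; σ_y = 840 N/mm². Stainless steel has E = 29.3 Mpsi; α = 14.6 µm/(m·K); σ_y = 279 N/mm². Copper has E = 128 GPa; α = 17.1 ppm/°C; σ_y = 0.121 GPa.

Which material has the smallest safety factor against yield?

copper

In consistent units (E in GPa, α in ×10⁻⁶/K, σ_y in MPa):
  alloy steel: E = 208.2, α = 12.3, σ_y = 972.2 → σ = 400 MPa, n = 2.43
  silicon nitride: E = 313.7, α = 3.38, σ_y = 840.0 → σ = 165 MPa, n = 5.08
  stainless steel: E = 202.0, α = 14.6, σ_y = 279.0 → σ = 460 MPa, n = 0.606
  copper: E = 128.0, α = 17.1, σ_y = 121.0 → σ = 341 MPa, n = 0.354
The minimum is copper at n = 0.354.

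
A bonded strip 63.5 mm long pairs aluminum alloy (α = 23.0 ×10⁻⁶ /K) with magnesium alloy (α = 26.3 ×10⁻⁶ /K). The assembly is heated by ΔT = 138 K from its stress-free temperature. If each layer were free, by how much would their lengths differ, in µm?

28.9 µm

Δα = |23.0 − 26.3|×10⁻⁶/K = 3.30×10⁻⁶/K.
ΔL_mismatch = Δα·L·ΔT = 3.30×10⁻⁶ × 63.5 mm × 138.0 K = 28.9 µm.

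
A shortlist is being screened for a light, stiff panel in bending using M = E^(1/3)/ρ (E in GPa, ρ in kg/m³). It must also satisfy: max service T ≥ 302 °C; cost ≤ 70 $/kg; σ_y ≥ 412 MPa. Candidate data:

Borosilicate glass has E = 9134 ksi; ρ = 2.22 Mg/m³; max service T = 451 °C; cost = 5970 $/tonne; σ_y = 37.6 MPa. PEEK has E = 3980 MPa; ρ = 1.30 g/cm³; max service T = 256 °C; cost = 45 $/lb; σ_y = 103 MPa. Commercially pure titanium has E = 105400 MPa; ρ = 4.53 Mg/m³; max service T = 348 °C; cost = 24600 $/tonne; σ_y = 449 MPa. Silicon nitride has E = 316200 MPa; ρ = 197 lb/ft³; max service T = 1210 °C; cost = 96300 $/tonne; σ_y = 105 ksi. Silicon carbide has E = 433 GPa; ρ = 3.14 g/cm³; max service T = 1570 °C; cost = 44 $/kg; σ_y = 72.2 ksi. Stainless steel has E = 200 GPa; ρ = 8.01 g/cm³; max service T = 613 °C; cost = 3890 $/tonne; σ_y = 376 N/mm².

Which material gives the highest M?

Screen on constraints: max service T ≥ 302 °C; cost ≤ 70 $/kg; σ_y ≥ 412 MPa. Survivors: commercially pure titanium, silicon carbide.
Putting every candidate on a common basis:
  commercially pure titanium: E = 105.4 GPa, ρ = 4530 kg/m³
  silicon carbide: E = 433.0 GPa, ρ = 3140 kg/m³
  silicon carbide: M = 2.41×10⁻³
  commercially pure titanium: M = 1.04×10⁻³
Silicon carbide ranks first.

silicon carbide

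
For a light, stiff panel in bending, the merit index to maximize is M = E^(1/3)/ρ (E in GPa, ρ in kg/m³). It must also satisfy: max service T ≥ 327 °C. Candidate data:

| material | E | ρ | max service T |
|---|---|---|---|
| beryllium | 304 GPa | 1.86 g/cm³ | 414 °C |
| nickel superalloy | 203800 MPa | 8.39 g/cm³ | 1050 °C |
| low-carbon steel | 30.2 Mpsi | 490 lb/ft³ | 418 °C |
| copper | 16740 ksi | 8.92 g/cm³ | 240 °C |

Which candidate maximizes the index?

beryllium

Screen on constraints: max service T ≥ 327 °C. Survivors: beryllium, nickel superalloy, low-carbon steel.
Normalizing units and computing the index:
  beryllium: E = 304.0 GPa, ρ = 1860 kg/m³
  nickel superalloy: E = 203.8 GPa, ρ = 8390 kg/m³
  low-carbon steel: E = 208.2 GPa, ρ = 7849 kg/m³
  beryllium: M = 3.62×10⁻³
  low-carbon steel: M = 0.755×10⁻³
  nickel superalloy: M = 0.701×10⁻³
Beryllium ranks first.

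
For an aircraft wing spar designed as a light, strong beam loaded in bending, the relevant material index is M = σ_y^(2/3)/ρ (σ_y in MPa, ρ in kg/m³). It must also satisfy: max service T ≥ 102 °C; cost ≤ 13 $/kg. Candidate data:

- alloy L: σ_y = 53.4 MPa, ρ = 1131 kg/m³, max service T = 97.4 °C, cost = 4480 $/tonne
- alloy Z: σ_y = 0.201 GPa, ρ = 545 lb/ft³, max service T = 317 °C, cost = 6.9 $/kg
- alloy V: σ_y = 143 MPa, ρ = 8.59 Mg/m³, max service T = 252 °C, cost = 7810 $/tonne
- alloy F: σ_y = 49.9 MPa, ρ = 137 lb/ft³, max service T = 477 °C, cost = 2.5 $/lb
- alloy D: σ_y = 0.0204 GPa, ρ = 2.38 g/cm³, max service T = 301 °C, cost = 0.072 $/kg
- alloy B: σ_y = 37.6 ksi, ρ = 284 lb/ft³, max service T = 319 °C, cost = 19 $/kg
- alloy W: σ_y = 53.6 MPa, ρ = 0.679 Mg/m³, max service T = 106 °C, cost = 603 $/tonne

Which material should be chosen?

Screen on constraints: max service T ≥ 102 °C; cost ≤ 13 $/kg. Survivors: alloy Z, alloy V, alloy F, alloy D, alloy W.
Convert each candidate to consistent units, then evaluate M:
  alloy Z: σ_y = 201.0 MPa, ρ = 8730 kg/m³
  alloy V: σ_y = 143.0 MPa, ρ = 8590 kg/m³
  alloy F: σ_y = 49.90 MPa, ρ = 2195 kg/m³
  alloy D: σ_y = 20.40 MPa, ρ = 2380 kg/m³
  alloy W: σ_y = 53.60 MPa, ρ = 679.0 kg/m³
  alloy W: M = 20.9×10⁻³
  alloy F: M = 6.18×10⁻³
  alloy Z: M = 3.93×10⁻³
  alloy V: M = 3.18×10⁻³
  alloy D: M = 3.14×10⁻³
The maximum is for alloy W.

alloy W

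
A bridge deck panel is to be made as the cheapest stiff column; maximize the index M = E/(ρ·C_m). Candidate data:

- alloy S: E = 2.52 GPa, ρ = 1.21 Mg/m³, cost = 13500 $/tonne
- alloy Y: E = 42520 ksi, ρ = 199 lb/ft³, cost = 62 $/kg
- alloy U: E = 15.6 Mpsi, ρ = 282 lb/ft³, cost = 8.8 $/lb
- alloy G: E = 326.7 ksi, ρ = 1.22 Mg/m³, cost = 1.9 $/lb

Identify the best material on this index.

alloy Y

Normalizing units and computing the index:
  alloy S: E = 2.520 GPa, ρ = 1210 kg/m³, cost = 13.50 $/kg
  alloy Y: E = 293.2 GPa, ρ = 3188 kg/m³, cost = 62.00 $/kg
  alloy U: E = 107.6 GPa, ρ = 4517 kg/m³, cost = 19.40 $/kg
  alloy G: E = 2.253 GPa, ρ = 1220 kg/m³, cost = 4.189 $/kg
  alloy Y: M = 1.48 MN·m per $
  alloy U: M = 1.23 MN·m per $
  alloy G: M = 0.441 MN·m per $
  alloy S: M = 0.154 MN·m per $
Alloy Y ranks first.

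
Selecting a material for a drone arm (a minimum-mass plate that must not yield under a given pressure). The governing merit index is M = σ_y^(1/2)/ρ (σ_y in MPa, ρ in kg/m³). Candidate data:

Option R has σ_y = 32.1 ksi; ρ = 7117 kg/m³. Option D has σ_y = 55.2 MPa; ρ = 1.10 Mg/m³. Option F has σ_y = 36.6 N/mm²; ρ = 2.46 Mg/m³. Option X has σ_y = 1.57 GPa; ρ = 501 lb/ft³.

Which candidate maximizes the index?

Convert each candidate to consistent units, then evaluate M:
  option R: σ_y = 221.3 MPa, ρ = 7117 kg/m³
  option D: σ_y = 55.20 MPa, ρ = 1100 kg/m³
  option F: σ_y = 36.60 MPa, ρ = 2460 kg/m³
  option X: σ_y = 1570 MPa, ρ = 8025 kg/m³
  option D: M = 6.75×10⁻³
  option X: M = 4.94×10⁻³
  option F: M = 2.46×10⁻³
  option R: M = 2.09×10⁻³
Option D has the largest M.

option D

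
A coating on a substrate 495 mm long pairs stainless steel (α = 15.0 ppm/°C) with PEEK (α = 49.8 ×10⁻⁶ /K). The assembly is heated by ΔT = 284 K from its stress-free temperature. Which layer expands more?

PEEK

α(stainless steel) = 15.0×10⁻⁶/K vs α(PEEK) = 49.8×10⁻⁶/K.
Higher α expands more for the same ΔT: PEEK.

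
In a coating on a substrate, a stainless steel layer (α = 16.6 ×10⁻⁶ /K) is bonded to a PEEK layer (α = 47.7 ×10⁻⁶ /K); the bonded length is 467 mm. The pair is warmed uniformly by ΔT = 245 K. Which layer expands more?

PEEK

α(stainless steel) = 16.6×10⁻⁶/K vs α(PEEK) = 47.7×10⁻⁶/K.
Higher α expands more for the same ΔT: PEEK.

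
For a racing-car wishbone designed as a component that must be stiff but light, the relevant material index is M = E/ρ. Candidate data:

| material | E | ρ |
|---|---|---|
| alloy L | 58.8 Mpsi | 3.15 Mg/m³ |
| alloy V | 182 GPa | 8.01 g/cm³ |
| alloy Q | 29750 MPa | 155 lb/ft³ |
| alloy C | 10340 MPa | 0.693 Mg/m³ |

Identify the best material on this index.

alloy L

In SI units:
  alloy L: E = 405.4 GPa, ρ = 3150 kg/m³
  alloy V: E = 182.0 GPa, ρ = 8010 kg/m³
  alloy Q: E = 29.75 GPa, ρ = 2483 kg/m³
  alloy C: E = 10.34 GPa, ρ = 693.0 kg/m³
  alloy L: M = 129 MN·m/kg
  alloy V: M = 22.7 MN·m/kg
  alloy C: M = 14.9 MN·m/kg
  alloy Q: M = 12.0 MN·m/kg
Alloy L has the largest M.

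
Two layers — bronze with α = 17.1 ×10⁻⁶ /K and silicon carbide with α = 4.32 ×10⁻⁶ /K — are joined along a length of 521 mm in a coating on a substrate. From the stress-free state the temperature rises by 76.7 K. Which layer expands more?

bronze

α(bronze) = 17.1×10⁻⁶/K vs α(silicon carbide) = 4.32×10⁻⁶/K.
Higher α expands more for the same ΔT: bronze.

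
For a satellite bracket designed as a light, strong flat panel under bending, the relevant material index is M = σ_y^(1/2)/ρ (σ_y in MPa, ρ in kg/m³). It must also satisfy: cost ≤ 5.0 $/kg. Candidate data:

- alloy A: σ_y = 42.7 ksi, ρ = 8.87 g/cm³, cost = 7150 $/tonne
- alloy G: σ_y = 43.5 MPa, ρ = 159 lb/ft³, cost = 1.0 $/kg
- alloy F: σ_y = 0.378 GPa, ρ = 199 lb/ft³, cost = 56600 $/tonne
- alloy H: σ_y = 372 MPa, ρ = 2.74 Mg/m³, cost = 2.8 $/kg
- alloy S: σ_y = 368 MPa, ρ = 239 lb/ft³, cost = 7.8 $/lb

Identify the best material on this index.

Screen on constraints: cost ≤ 5.0 $/kg. Survivors: alloy G, alloy H.
Convert each candidate to consistent units, then evaluate M:
  alloy G: σ_y = 43.50 MPa, ρ = 2547 kg/m³
  alloy H: σ_y = 372.0 MPa, ρ = 2740 kg/m³
  alloy H: M = 7.04×10⁻³
  alloy G: M = 2.59×10⁻³
Alloy H ranks first.

alloy H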